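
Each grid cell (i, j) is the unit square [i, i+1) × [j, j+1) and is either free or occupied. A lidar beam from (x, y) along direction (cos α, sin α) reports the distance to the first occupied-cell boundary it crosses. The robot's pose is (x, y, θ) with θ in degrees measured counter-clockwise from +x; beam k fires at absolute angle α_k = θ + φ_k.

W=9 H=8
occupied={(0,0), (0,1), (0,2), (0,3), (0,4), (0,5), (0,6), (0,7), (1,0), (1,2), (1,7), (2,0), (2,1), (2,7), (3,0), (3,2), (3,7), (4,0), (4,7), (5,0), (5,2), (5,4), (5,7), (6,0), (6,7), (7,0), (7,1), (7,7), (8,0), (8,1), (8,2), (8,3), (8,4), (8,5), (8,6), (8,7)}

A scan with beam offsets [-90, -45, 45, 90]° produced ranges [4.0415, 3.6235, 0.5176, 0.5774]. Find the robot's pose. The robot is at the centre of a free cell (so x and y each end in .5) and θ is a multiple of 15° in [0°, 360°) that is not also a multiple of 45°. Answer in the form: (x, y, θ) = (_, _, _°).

Enumerate (i+0.5, j+0.5, θ) over the 36 free cells and 16 admissible headings. For each, cast all 4 beams and compare to the given ranges.
  (1.5, 3.5, 240°): beam 1 = 0.5774 ≠ 4.0415 ✗
  (5.5, 3.5, 345°): beam 1 = 0.5176 ≠ 4.0415 ✗
  (3.5, 3.5, 30°): beam 1 = 0.5774 ≠ 4.0415 ✗
  (6.5, 5.5, 300°): beam 1 = 1.0000 ≠ 4.0415 ✗
  (3.5, 1.5, 330°): beam 1 = 0.5774 ≠ 4.0415 ✗
  …
  (7.5, 4.5, 300°): r_1=4.0415, r_2=3.6235, r_3=0.5176, r_4=0.5774 — all match ✓
No second candidate reproduces the full scan.

(x, y, θ) = (7.5, 4.5, 300°)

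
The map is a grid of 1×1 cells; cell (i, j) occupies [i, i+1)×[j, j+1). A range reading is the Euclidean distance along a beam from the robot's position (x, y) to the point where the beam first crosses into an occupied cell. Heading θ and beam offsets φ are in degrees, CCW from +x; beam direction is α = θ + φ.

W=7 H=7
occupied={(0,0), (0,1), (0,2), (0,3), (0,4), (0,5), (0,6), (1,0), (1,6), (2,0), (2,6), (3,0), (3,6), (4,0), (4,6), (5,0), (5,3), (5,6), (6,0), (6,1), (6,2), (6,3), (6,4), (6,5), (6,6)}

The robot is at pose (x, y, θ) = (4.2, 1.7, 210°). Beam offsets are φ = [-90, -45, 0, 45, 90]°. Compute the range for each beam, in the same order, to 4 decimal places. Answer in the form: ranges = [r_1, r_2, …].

beam 1: φ=-90°, α=120°
  cosα=-0.5000 sinα=0.8660 | (4,1) | tMaxX 0.4000 tMaxY 0.3464 | tΔX 2.0000 tΔY 1.1547
    t=0.3464 [y] (4,2)
    t=0.4000 [x] (3,2)
    t=1.5011 [y] (3,3)
    t=2.4000 [x] (2,3)
    t=2.6558 [y] (2,4)
    t=3.8105 [y] (2,5)
    t=4.4000 [x] (1,5)
    t=4.9652 [y] (1,6) — stop
  → r_1 = 4.9652
beam 2: φ=-45°, α=165°
  cosα=-0.9659 sinα=0.2588 | (4,1) | tMaxX 0.2071 tMaxY 1.1591 | tΔX 1.0353 tΔY 3.8637
    t=0.2071 [x] (3,1)
    t=1.1591 [y] (3,2)
    t=1.2423 [x] (2,2)
    t=2.2776 [x] (1,2)
    t=3.3129 [x] (0,2) — stop
  → r_2 = 3.3129
beam 3: φ=0°, α=210°
  cosα=-0.8660 sinα=-0.5000 | (4,1) | tMaxX 0.2309 tMaxY 1.4000 | tΔX 1.1547 tΔY 2.0000
    t=0.2309 [x] (3,1)
    t=1.3856 [x] (2,1)
    t=1.4000 [y] (2,0) — stop
  → r_3 = 1.4000
beam 4: φ=45°, α=255°
  cosα=-0.2588 sinα=-0.9659 | (4,1) | tMaxX 0.7727 tMaxY 0.7247 | tΔX 3.8637 tΔY 1.0353
    t=0.7247 [y] (4,0) — stop
  → r_4 = 0.7247
beam 5: φ=90°, α=300°
  cosα=0.5000 sinα=-0.8660 | (4,1) | tMaxX 1.6000 tMaxY 0.8083 | tΔX 2.0000 tΔY 1.1547
    t=0.8083 [y] (4,0) — stop
  → r_5 = 0.8083

ranges = [4.9652, 3.3129, 1.4000, 0.7247, 0.8083]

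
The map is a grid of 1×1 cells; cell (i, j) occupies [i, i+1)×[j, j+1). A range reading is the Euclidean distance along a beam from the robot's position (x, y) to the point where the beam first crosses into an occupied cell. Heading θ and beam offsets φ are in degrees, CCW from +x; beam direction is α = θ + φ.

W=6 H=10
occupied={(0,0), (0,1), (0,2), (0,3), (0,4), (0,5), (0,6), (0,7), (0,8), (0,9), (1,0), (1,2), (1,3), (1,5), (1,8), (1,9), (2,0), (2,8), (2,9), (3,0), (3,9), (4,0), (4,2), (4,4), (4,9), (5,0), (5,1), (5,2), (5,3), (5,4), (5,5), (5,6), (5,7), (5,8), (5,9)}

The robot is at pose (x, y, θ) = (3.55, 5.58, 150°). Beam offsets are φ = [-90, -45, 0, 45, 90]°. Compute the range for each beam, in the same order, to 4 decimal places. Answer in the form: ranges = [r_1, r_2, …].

beam 1: φ=-90°, α=60°
  direction (0.5000, 0.8660); cell (3,5); t to first gridline: x 0.9000, y 0.4850 (then +2.0000 / +1.1547)
    (3,6) via y @ 0.4850
    (4,6) via x @ 0.9000
    (4,7) via y @ 1.6397
    (4,8) via y @ 2.7944
    (5,8) via x @ 2.9000  # hit
  → r_1 = 2.9000
beam 2: φ=-45°, α=105°
  direction (-0.2588, 0.9659); cell (3,5); t to first gridline: x 2.1250, y 0.4348 (then +3.8637 / +1.0353)
    (3,6) via y @ 0.4348
    (3,7) via y @ 1.4701
    (2,7) via x @ 2.1250
    (2,8) via y @ 2.5054  # hit
  → r_2 = 2.5054
beam 3: φ=0°, α=150°
  direction (-0.8660, 0.5000); cell (3,5); t to first gridline: x 0.6351, y 0.8400 (then +1.1547 / +2.0000)
    (2,5) via x @ 0.6351
    (2,6) via y @ 0.8400
    (1,6) via x @ 1.7898
    (1,7) via y @ 2.8400
    (0,7) via x @ 2.9445  # hit
  → r_3 = 2.9445
beam 4: φ=45°, α=195°
  direction (-0.9659, -0.2588); cell (3,5); t to first gridline: x 0.5694, y 2.2409 (then +1.0353 / +3.8637)
    (2,5) via x @ 0.5694
    (1,5) via x @ 1.6047  # hit
  → r_4 = 1.6047
beam 5: φ=90°, α=240°
  direction (-0.5000, -0.8660); cell (3,5); t to first gridline: x 1.1000, y 0.6697 (then +2.0000 / +1.1547)
    (3,4) via y @ 0.6697
    (2,4) via x @ 1.1000
    (2,3) via y @ 1.8244
    (2,2) via y @ 2.9791
    (1,2) via x @ 3.1000  # hit
  → r_5 = 3.1000

ranges = [2.9000, 2.5054, 2.9445, 1.6047, 3.1000]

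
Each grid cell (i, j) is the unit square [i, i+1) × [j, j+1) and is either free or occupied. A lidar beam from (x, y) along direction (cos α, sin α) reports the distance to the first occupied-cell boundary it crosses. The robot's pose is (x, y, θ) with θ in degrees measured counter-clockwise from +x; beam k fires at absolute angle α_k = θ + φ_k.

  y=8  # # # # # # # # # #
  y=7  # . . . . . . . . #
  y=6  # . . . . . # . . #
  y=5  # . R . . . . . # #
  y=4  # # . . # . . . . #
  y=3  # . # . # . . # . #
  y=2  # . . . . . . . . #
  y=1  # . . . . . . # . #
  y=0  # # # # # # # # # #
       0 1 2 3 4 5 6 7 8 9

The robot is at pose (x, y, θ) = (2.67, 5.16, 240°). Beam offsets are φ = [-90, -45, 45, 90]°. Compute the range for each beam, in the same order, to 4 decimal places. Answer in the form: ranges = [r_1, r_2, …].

beam 1: φ=-90°, α=150°
  direction (-0.8660, 0.5000); cell (2,5); t to first gridline: x 0.7736, y 1.6800 (then +1.1547 / +2.0000)
    (1,5) via x @ 0.7736
    (1,6) via y @ 1.6800
    (0,6) via x @ 1.9283  # hit
  → r_1 = 1.9283
beam 2: φ=-45°, α=195°
  direction (-0.9659, -0.2588); cell (2,5); t to first gridline: x 0.6936, y 0.6182 (then +1.0353 / +3.8637)
    (2,4) via y @ 0.6182
    (1,4) via x @ 0.6936  # hit
  → r_2 = 0.6936
beam 3: φ=45°, α=285°
  direction (0.2588, -0.9659); cell (2,5); t to first gridline: x 1.2750, y 0.1656 (then +3.8637 / +1.0353)
    (2,4) via y @ 0.1656
    (2,3) via y @ 1.2009  # hit
  → r_3 = 1.2009
beam 4: φ=90°, α=330°
  direction (0.8660, -0.5000); cell (2,5); t to first gridline: x 0.3811, y 0.3200 (then +1.1547 / +2.0000)
    (2,4) via y @ 0.3200
    (3,4) via x @ 0.3811
    (4,4) via x @ 1.5358  # hit
  → r_4 = 1.5358

ranges = [1.9283, 0.6936, 1.2009, 1.5358]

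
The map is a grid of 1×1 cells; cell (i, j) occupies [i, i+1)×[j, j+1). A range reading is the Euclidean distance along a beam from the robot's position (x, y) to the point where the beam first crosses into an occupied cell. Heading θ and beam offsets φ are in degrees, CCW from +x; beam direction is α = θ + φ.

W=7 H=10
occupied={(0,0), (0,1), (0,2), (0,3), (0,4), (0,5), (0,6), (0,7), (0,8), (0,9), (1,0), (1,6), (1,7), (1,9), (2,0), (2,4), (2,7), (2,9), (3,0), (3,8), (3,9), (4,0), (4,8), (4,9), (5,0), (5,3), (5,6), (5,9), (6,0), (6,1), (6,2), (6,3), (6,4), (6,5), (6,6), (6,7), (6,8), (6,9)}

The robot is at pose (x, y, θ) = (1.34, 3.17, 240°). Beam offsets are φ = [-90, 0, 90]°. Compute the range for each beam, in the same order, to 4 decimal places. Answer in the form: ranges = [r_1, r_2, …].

ranges = [0.3926, 0.6800, 4.3400]

beam 1: φ=-90°, α=150°
  direction (-0.8660, 0.5000); cell (1,3); t to first gridline: x 0.3926, y 1.6600 (then +1.1547 / +2.0000)
    (0,3) via x @ 0.3926  # hit
  → r_1 = 0.3926
beam 2: φ=0°, α=240°
  direction (-0.5000, -0.8660); cell (1,3); t to first gridline: x 0.6800, y 0.1963 (then +2.0000 / +1.1547)
    (1,2) via y @ 0.1963
    (0,2) via x @ 0.6800  # hit
  → r_2 = 0.6800
beam 3: φ=90°, α=330°
  direction (0.8660, -0.5000); cell (1,3); t to first gridline: x 0.7621, y 0.3400 (then +1.1547 / +2.0000)
    (1,2) via y @ 0.3400
    (2,2) via x @ 0.7621
    (3,2) via x @ 1.9168
    (3,1) via y @ 2.3400
    (4,1) via x @ 3.0715
    (5,1) via x @ 4.2262
    (5,0) via y @ 4.3400  # hit
  → r_3 = 4.3400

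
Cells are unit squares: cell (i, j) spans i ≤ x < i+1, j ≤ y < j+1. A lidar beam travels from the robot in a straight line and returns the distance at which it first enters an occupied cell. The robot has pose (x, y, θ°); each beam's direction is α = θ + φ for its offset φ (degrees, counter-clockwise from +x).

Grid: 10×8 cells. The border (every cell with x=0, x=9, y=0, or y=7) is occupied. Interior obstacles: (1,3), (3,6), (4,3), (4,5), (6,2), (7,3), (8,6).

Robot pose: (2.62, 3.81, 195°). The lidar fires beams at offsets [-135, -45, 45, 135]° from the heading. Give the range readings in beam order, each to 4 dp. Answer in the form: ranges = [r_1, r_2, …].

ranges = [2.5288, 1.8706, 3.2400, 1.5935]

beam 1: φ=-135°, α=60°
  cosα=0.5000 sinα=0.8660 | (2,3) | tMaxX 0.7600 tMaxY 0.2194 | tΔX 2.0000 tΔY 1.1547
    t=0.2194 [y] (2,4)
    t=0.7600 [x] (3,4)
    t=1.3741 [y] (3,5)
    t=2.5288 [y] (3,6) — stop
  → r_1 = 2.5288
beam 2: φ=-45°, α=150°
  cosα=-0.8660 sinα=0.5000 | (2,3) | tMaxX 0.7159 tMaxY 0.3800 | tΔX 1.1547 tΔY 2.0000
    t=0.3800 [y] (2,4)
    t=0.7159 [x] (1,4)
    t=1.8706 [x] (0,4) — stop
  → r_2 = 1.8706
beam 3: φ=45°, α=240°
  cosα=-0.5000 sinα=-0.8660 | (2,3) | tMaxX 1.2400 tMaxY 0.9353 | tΔX 2.0000 tΔY 1.1547
    t=0.9353 [y] (2,2)
    t=1.2400 [x] (1,2)
    t=2.0900 [y] (1,1)
    t=3.2400 [x] (0,1) — stop
  → r_3 = 3.2400
beam 4: φ=135°, α=330°
  cosα=0.8660 sinα=-0.5000 | (2,3) | tMaxX 0.4388 tMaxY 1.6200 | tΔX 1.1547 tΔY 2.0000
    t=0.4388 [x] (3,3)
    t=1.5935 [x] (4,3) — stop
  → r_4 = 1.5935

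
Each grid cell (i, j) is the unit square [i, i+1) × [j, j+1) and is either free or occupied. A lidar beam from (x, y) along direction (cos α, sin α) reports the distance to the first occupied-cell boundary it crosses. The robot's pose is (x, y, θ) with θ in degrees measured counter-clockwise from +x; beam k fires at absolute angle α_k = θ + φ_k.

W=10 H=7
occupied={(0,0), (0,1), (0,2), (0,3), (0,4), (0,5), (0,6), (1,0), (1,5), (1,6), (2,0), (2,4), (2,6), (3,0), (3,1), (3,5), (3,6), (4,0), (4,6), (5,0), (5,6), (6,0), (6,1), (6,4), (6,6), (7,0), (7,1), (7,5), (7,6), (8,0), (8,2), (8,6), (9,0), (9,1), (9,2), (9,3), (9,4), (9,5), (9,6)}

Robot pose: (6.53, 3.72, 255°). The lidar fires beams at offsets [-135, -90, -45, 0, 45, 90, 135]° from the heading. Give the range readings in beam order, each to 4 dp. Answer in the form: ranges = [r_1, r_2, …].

ranges = [0.3233, 3.6545, 3.4400, 1.7807, 1.9861, 2.5571, 2.8521]

beam 1: φ=-135°, α=120°
  d=(-0.5000,0.8660)  start (6,3)  tX=1.0600 tY=0.3233  stride 1/|dx|=2.0000 1/|dy|=1.1547
    cross y-line → (6,4), t=0.3233 (wall)
  → r_1 = 0.3233
beam 2: φ=-90°, α=165°
  d=(-0.9659,0.2588)  start (6,3)  tX=0.5487 tY=1.0818  stride 1/|dx|=1.0353 1/|dy|=3.8637
    cross x-line → (5,3), t=0.5487
    cross y-line → (5,4), t=1.0818
    cross x-line → (4,4), t=1.5840
    cross x-line → (3,4), t=2.6192
    cross x-line → (2,4), t=3.6545 (wall)
  → r_2 = 3.6545
beam 3: φ=-45°, α=210°
  d=(-0.8660,-0.5000)  start (6,3)  tX=0.6120 tY=1.4400  stride 1/|dx|=1.1547 1/|dy|=2.0000
    cross x-line → (5,3), t=0.6120
    cross y-line → (5,2), t=1.4400
    cross x-line → (4,2), t=1.7667
    cross x-line → (3,2), t=2.9214
    cross y-line → (3,1), t=3.4400 (wall)
  → r_3 = 3.4400
beam 4: φ=0°, α=255°
  d=(-0.2588,-0.9659)  start (6,3)  tX=2.0478 tY=0.7454  stride 1/|dx|=3.8637 1/|dy|=1.0353
    cross y-line → (6,2), t=0.7454
    cross y-line → (6,1), t=1.7807 (wall)
  → r_4 = 1.7807
beam 5: φ=45°, α=300°
  d=(0.5000,-0.8660)  start (6,3)  tX=0.9400 tY=0.8314  stride 1/|dx|=2.0000 1/|dy|=1.1547
    cross y-line → (6,2), t=0.8314
    cross x-line → (7,2), t=0.9400
    cross y-line → (7,1), t=1.9861 (wall)
  → r_5 = 1.9861
beam 6: φ=90°, α=345°
  d=(0.9659,-0.2588)  start (6,3)  tX=0.4866 tY=2.7819  stride 1/|dx|=1.0353 1/|dy|=3.8637
    cross x-line → (7,3), t=0.4866
    cross x-line → (8,3), t=1.5219
    cross x-line → (9,3), t=2.5571 (wall)
  → r_6 = 2.5571
beam 7: φ=135°, α=30°
  d=(0.8660,0.5000)  start (6,3)  tX=0.5427 tY=0.5600  stride 1/|dx|=1.1547 1/|dy|=2.0000
    cross x-line → (7,3), t=0.5427
    cross y-line → (7,4), t=0.5600
    cross x-line → (8,4), t=1.6974
    cross y-line → (8,5), t=2.5600
    cross x-line → (9,5), t=2.8521 (wall)
  → r_7 = 2.8521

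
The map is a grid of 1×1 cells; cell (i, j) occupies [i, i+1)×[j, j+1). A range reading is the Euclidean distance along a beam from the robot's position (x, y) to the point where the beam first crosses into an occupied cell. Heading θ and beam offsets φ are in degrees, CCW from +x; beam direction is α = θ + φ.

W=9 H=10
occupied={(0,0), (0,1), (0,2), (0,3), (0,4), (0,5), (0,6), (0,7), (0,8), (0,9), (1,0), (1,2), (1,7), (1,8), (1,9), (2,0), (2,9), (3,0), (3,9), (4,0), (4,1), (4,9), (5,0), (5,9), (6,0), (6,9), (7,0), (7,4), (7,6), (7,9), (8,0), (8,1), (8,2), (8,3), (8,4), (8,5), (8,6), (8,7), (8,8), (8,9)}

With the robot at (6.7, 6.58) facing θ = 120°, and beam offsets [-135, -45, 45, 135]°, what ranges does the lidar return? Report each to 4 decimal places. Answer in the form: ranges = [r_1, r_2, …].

ranges = [0.3106, 2.5054, 4.8658, 5.7768]

beam 1: φ=-135°, α=345°
  d=(0.9659,-0.2588)  start (6,6)  tX=0.3106 tY=2.2409  stride 1/|dx|=1.0353 1/|dy|=3.8637
    cross x-line → (7,6), t=0.3106 (wall)
  → r_1 = 0.3106
beam 2: φ=-45°, α=75°
  d=(0.2588,0.9659)  start (6,6)  tX=1.1591 tY=0.4348  stride 1/|dx|=3.8637 1/|dy|=1.0353
    cross y-line → (6,7), t=0.4348
    cross x-line → (7,7), t=1.1591
    cross y-line → (7,8), t=1.4701
    cross y-line → (7,9), t=2.5054 (wall)
  → r_2 = 2.5054
beam 3: φ=45°, α=165°
  d=(-0.9659,0.2588)  start (6,6)  tX=0.7247 tY=1.6228  stride 1/|dx|=1.0353 1/|dy|=3.8637
    cross x-line → (5,6), t=0.7247
    cross y-line → (5,7), t=1.6228
    cross x-line → (4,7), t=1.7600
    cross x-line → (3,7), t=2.7952
    cross x-line → (2,7), t=3.8305
    cross x-line → (1,7), t=4.8658 (wall)
  → r_3 = 4.8658
beam 4: φ=135°, α=255°
  d=(-0.2588,-0.9659)  start (6,6)  tX=2.7046 tY=0.6005  stride 1/|dx|=3.8637 1/|dy|=1.0353
    cross y-line → (6,5), t=0.6005
    cross y-line → (6,4), t=1.6357
    cross y-line → (6,3), t=2.6710
    cross x-line → (5,3), t=2.7046
    cross y-line → (5,2), t=3.7063
    cross y-line → (5,1), t=4.7416
    cross y-line → (5,0), t=5.7768 (wall)
  → r_4 = 5.7768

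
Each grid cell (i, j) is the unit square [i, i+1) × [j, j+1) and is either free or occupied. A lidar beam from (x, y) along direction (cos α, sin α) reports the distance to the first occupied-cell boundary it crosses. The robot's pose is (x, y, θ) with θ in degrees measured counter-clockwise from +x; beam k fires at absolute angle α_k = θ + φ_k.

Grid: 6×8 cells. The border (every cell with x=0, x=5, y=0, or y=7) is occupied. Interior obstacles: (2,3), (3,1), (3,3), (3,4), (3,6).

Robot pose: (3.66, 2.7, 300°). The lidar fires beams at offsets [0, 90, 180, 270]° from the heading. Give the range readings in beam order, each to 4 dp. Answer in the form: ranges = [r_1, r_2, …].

beam 1: φ=0°, α=300°
  cosα=0.5000 sinα=-0.8660 | (3,2) | tMaxX 0.6800 tMaxY 0.8083 | tΔX 2.0000 tΔY 1.1547
    t=0.6800 [x] (4,2)
    t=0.8083 [y] (4,1)
    t=1.9630 [y] (4,0) — stop
  → r_1 = 1.9630
beam 2: φ=90°, α=30°
  cosα=0.8660 sinα=0.5000 | (3,2) | tMaxX 0.3926 tMaxY 0.6000 | tΔX 1.1547 tΔY 2.0000
    t=0.3926 [x] (4,2)
    t=0.6000 [y] (4,3)
    t=1.5473 [x] (5,3) — stop
  → r_2 = 1.5473
beam 3: φ=180°, α=120°
  cosα=-0.5000 sinα=0.8660 | (3,2) | tMaxX 1.3200 tMaxY 0.3464 | tΔX 2.0000 tΔY 1.1547
    t=0.3464 [y] (3,3) — stop
  → r_3 = 0.3464
beam 4: φ=270°, α=210°
  cosα=-0.8660 sinα=-0.5000 | (3,2) | tMaxX 0.7621 tMaxY 1.4000 | tΔX 1.1547 tΔY 2.0000
    t=0.7621 [x] (2,2)
    t=1.4000 [y] (2,1)
    t=1.9168 [x] (1,1)
    t=3.0715 [x] (0,1) — stop
  → r_4 = 3.0715

ranges = [1.9630, 1.5473, 0.3464, 3.0715]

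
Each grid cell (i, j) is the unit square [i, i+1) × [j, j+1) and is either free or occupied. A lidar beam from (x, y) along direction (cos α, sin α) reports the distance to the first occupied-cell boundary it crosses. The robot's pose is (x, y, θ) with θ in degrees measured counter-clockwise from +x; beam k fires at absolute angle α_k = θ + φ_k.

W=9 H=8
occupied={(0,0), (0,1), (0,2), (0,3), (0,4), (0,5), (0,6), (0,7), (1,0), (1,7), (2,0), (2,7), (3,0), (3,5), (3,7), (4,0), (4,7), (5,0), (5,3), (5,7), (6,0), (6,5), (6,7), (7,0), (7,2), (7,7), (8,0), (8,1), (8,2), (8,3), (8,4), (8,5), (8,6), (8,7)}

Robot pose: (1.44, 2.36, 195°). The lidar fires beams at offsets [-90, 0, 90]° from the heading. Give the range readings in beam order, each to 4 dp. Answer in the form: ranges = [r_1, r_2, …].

ranges = [1.7000, 0.4555, 1.4080]

beam 1: φ=-90°, α=105°
  d=(-0.2588,0.9659)  start (1,2)  tX=1.7000 tY=0.6626  stride 1/|dx|=3.8637 1/|dy|=1.0353
    cross y-line → (1,3), t=0.6626
    cross y-line → (1,4), t=1.6979
    cross x-line → (0,4), t=1.7000 (wall)
  → r_1 = 1.7000
beam 2: φ=0°, α=195°
  d=(-0.9659,-0.2588)  start (1,2)  tX=0.4555 tY=1.3909  stride 1/|dx|=1.0353 1/|dy|=3.8637
    cross x-line → (0,2), t=0.4555 (wall)
  → r_2 = 0.4555
beam 3: φ=90°, α=285°
  d=(0.2588,-0.9659)  start (1,2)  tX=2.1637 tY=0.3727  stride 1/|dx|=3.8637 1/|dy|=1.0353
    cross y-line → (1,1), t=0.3727
    cross y-line → (1,0), t=1.4080 (wall)
  → r_3 = 1.4080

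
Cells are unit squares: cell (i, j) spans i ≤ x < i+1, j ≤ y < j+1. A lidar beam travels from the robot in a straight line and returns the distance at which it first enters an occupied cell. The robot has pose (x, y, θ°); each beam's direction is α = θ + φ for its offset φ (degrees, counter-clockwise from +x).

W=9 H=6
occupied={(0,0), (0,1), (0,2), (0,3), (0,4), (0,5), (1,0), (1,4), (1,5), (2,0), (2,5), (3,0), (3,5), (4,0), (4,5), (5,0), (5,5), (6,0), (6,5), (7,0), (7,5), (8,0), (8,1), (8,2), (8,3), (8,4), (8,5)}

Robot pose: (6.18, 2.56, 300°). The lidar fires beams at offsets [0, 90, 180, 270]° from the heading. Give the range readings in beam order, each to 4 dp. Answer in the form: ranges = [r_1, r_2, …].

beam 1: φ=0°, α=300°
  cosα=0.5000 sinα=-0.8660 | (6,2) | tMaxX 1.6400 tMaxY 0.6466 | tΔX 2.0000 tΔY 1.1547
    t=0.6466 [y] (6,1)
    t=1.6400 [x] (7,1)
    t=1.8013 [y] (7,0) — stop
  → r_1 = 1.8013
beam 2: φ=90°, α=30°
  cosα=0.8660 sinα=0.5000 | (6,2) | tMaxX 0.9469 tMaxY 0.8800 | tΔX 1.1547 tΔY 2.0000
    t=0.8800 [y] (6,3)
    t=0.9469 [x] (7,3)
    t=2.1016 [x] (8,3) — stop
  → r_2 = 2.1016
beam 3: φ=180°, α=120°
  cosα=-0.5000 sinα=0.8660 | (6,2) | tMaxX 0.3600 tMaxY 0.5081 | tΔX 2.0000 tΔY 1.1547
    t=0.3600 [x] (5,2)
    t=0.5081 [y] (5,3)
    t=1.6628 [y] (5,4)
    t=2.3600 [x] (4,4)
    t=2.8175 [y] (4,5) — stop
  → r_3 = 2.8175
beam 4: φ=270°, α=210°
  cosα=-0.8660 sinα=-0.5000 | (6,2) | tMaxX 0.2078 tMaxY 1.1200 | tΔX 1.1547 tΔY 2.0000
    t=0.2078 [x] (5,2)
    t=1.1200 [y] (5,1)
    t=1.3625 [x] (4,1)
    t=2.5172 [x] (3,1)
    t=3.1200 [y] (3,0) — stop
  → r_4 = 3.1200

ranges = [1.8013, 2.1016, 2.8175, 3.1200]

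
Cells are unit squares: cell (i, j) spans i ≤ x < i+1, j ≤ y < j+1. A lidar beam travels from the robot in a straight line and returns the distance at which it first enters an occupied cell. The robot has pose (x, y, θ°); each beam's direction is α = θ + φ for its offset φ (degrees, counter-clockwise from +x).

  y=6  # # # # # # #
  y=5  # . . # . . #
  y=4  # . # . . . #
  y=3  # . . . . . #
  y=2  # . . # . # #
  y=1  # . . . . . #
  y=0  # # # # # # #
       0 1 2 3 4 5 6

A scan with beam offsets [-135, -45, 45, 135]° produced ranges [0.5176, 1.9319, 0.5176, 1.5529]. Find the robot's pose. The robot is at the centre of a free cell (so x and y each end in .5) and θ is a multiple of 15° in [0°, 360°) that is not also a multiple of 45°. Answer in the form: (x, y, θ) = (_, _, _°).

Enumerate (i+0.5, j+0.5, θ) over the 21 free cells and 16 admissible headings. For each, cast all 4 beams and compare to the given ranges.
  (3.5, 3.5, 15°): beam 1 = 0.5774 ≠ 0.5176 ✗
  (5.5, 3.5, 240°): beam 1 = 2.5882 ≠ 0.5176 ✗
  (1.5, 4.5, 165°): beam 1 = 0.5774 ≠ 0.5176 ✗
  (2.5, 2.5, 30°): beam 1 = 1.5529 ≠ 0.5176 ✗
  …
  (1.5, 4.5, 300°): r_1=0.5176, r_2=1.9319, r_3=0.5176, r_4=1.5529 — all match ✓
Unique over the lattice → pose = (1.5, 4.5, 300°).

(x, y, θ) = (1.5, 4.5, 300°)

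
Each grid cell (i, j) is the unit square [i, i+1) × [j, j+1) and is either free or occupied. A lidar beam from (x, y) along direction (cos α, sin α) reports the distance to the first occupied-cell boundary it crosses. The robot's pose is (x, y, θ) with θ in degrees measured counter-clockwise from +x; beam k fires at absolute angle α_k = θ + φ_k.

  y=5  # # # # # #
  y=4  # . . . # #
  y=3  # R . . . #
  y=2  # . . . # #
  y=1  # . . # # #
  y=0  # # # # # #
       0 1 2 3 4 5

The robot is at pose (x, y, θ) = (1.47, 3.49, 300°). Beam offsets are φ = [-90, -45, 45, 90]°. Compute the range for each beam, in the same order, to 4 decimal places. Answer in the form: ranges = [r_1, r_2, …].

ranges = [0.5427, 1.8159, 2.6192, 2.9214]

beam 1: φ=-90°, α=210°
  d=(-0.8660,-0.5000)  start (1,3)  tX=0.5427 tY=0.9800  stride 1/|dx|=1.1547 1/|dy|=2.0000
    cross x-line → (0,3), t=0.5427 (wall)
  → r_1 = 0.5427
beam 2: φ=-45°, α=255°
  d=(-0.2588,-0.9659)  start (1,3)  tX=1.8159 tY=0.5073  stride 1/|dx|=3.8637 1/|dy|=1.0353
    cross y-line → (1,2), t=0.5073
    cross y-line → (1,1), t=1.5426
    cross x-line → (0,1), t=1.8159 (wall)
  → r_2 = 1.8159
beam 3: φ=45°, α=345°
  d=(0.9659,-0.2588)  start (1,3)  tX=0.5487 tY=1.8932  stride 1/|dx|=1.0353 1/|dy|=3.8637
    cross x-line → (2,3), t=0.5487
    cross x-line → (3,3), t=1.5840
    cross y-line → (3,2), t=1.8932
    cross x-line → (4,2), t=2.6192 (wall)
  → r_3 = 2.6192
beam 4: φ=90°, α=30°
  d=(0.8660,0.5000)  start (1,3)  tX=0.6120 tY=1.0200  stride 1/|dx|=1.1547 1/|dy|=2.0000
    cross x-line → (2,3), t=0.6120
    cross y-line → (2,4), t=1.0200
    cross x-line → (3,4), t=1.7667
    cross x-line → (4,4), t=2.9214 (wall)
  → r_4 = 2.9214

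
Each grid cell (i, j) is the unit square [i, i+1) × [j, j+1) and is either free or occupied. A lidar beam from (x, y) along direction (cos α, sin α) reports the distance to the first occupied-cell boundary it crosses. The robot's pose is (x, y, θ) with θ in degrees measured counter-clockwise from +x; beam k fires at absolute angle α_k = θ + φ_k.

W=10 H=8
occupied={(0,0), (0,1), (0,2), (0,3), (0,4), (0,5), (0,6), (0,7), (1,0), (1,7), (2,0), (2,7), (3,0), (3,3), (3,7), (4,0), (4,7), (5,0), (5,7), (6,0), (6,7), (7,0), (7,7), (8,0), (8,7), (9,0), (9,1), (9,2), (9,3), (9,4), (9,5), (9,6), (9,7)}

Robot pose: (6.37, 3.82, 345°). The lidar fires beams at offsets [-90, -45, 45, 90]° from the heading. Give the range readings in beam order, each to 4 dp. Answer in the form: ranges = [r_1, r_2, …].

ranges = [2.9195, 3.2563, 3.0369, 3.2922]

beam 1: φ=-90°, α=255°
  cosα=-0.2588 sinα=-0.9659 | (6,3) | tMaxX 1.4296 tMaxY 0.8489 | tΔX 3.8637 tΔY 1.0353
    t=0.8489 [y] (6,2)
    t=1.4296 [x] (5,2)
    t=1.8842 [y] (5,1)
    t=2.9195 [y] (5,0) — stop
  → r_1 = 2.9195
beam 2: φ=-45°, α=300°
  cosα=0.5000 sinα=-0.8660 | (6,3) | tMaxX 1.2600 tMaxY 0.9469 | tΔX 2.0000 tΔY 1.1547
    t=0.9469 [y] (6,2)
    t=1.2600 [x] (7,2)
    t=2.1016 [y] (7,1)
    t=3.2563 [y] (7,0) — stop
  → r_2 = 3.2563
beam 3: φ=45°, α=30°
  cosα=0.8660 sinα=0.5000 | (6,3) | tMaxX 0.7275 tMaxY 0.3600 | tΔX 1.1547 tΔY 2.0000
    t=0.3600 [y] (6,4)
    t=0.7275 [x] (7,4)
    t=1.8822 [x] (8,4)
    t=2.3600 [y] (8,5)
    t=3.0369 [x] (9,5) — stop
  → r_3 = 3.0369
beam 4: φ=90°, α=75°
  cosα=0.2588 sinα=0.9659 | (6,3) | tMaxX 2.4341 tMaxY 0.1863 | tΔX 3.8637 tΔY 1.0353
    t=0.1863 [y] (6,4)
    t=1.2216 [y] (6,5)
    t=2.2569 [y] (6,6)
    t=2.4341 [x] (7,6)
    t=3.2922 [y] (7,7) — stop
  → r_4 = 3.2922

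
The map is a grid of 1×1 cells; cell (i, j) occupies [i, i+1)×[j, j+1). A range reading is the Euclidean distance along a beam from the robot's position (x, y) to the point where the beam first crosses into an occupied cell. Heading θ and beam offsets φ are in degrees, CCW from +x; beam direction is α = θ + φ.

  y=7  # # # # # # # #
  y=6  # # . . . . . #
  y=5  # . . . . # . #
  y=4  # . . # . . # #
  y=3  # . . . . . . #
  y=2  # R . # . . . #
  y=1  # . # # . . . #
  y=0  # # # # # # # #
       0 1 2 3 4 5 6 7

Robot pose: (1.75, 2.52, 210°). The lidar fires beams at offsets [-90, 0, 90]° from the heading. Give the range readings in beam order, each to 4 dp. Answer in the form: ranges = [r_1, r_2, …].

beam 1: φ=-90°, α=120°
  dir = (cos 120°, sin 120°) = (-0.5000, 0.8660); from cell (1,2)
  next x-line at t=1.5000, next y-line at t=0.5543; Δt_x=2.0000, Δt_y=1.1547
    y: enter (1,3) at t=0.5543
    x: enter (0,3) at t=1.5000 ← occupied
  → r_1 = 1.5000
beam 2: φ=0°, α=210°
  dir = (cos 210°, sin 210°) = (-0.8660, -0.5000); from cell (1,2)
  next x-line at t=0.8660, next y-line at t=1.0400; Δt_x=1.1547, Δt_y=2.0000
    x: enter (0,2) at t=0.8660 ← occupied
  → r_2 = 0.8660
beam 3: φ=90°, α=300°
  dir = (cos 300°, sin 300°) = (0.5000, -0.8660); from cell (1,2)
  next x-line at t=0.5000, next y-line at t=0.6004; Δt_x=2.0000, Δt_y=1.1547
    x: enter (2,2) at t=0.5000
    y: enter (2,1) at t=0.6004 ← occupied
  → r_3 = 0.6004

ranges = [1.5000, 0.8660, 0.6004]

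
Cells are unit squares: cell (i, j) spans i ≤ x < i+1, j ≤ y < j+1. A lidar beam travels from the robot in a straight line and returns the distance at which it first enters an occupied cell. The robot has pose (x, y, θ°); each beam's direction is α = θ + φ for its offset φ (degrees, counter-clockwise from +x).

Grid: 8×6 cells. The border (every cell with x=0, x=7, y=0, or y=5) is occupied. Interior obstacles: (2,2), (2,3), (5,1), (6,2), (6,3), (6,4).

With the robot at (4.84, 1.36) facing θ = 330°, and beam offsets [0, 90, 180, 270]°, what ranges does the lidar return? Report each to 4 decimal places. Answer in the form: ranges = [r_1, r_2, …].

ranges = [0.1848, 0.3200, 2.1246, 0.4157]

beam 1: φ=0°, α=330°
  d=(0.8660,-0.5000)  start (4,1)  tX=0.1848 tY=0.7200  stride 1/|dx|=1.1547 1/|dy|=2.0000
    cross x-line → (5,1), t=0.1848 (wall)
  → r_1 = 0.1848
beam 2: φ=90°, α=60°
  d=(0.5000,0.8660)  start (4,1)  tX=0.3200 tY=0.7390  stride 1/|dx|=2.0000 1/|dy|=1.1547
    cross x-line → (5,1), t=0.3200 (wall)
  → r_2 = 0.3200
beam 3: φ=180°, α=150°
  d=(-0.8660,0.5000)  start (4,1)  tX=0.9699 tY=1.2800  stride 1/|dx|=1.1547 1/|dy|=2.0000
    cross x-line → (3,1), t=0.9699
    cross y-line → (3,2), t=1.2800
    cross x-line → (2,2), t=2.1246 (wall)
  → r_3 = 2.1246
beam 4: φ=270°, α=240°
  d=(-0.5000,-0.8660)  start (4,1)  tX=1.6800 tY=0.4157  stride 1/|dx|=2.0000 1/|dy|=1.1547
    cross y-line → (4,0), t=0.4157 (wall)
  → r_4 = 0.4157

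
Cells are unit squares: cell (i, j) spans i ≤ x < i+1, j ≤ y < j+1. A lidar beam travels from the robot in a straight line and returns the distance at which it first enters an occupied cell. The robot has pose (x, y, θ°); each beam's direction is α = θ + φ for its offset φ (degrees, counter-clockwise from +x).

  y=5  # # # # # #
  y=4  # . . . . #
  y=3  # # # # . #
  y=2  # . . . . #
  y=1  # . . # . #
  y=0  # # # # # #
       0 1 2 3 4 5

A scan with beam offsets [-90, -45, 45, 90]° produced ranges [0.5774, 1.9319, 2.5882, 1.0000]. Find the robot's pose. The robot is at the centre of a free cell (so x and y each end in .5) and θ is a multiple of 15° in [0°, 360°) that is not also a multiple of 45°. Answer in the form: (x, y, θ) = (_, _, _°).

(x, y, θ) = (4.5, 4.5, 210°)

The pose lattice has 12·16 = 192 candidates. Test each by forward raycasting.
  (3.5, 2.5, 240°): beam 1 = 1.0000 ≠ 0.5774 ✗
  (1.5, 4.5, 195°): beam 1 = 0.5176 ≠ 0.5774 ✗
  (1.5, 4.5, 210°): beam 2 = 0.5176 ≠ 1.9319 ✗
  (1.5, 4.5, 330°): beam 2 = 0.5176 ≠ 1.9319 ✗
  (1.5, 2.5, 75°): beam 1 = 1.9319 ≠ 0.5774 ✗
  …
  (4.5, 4.5, 210°): r_1=0.5774, r_2=1.9319, r_3=2.5882, r_4=1.0000 — all match ✓
Only this pose fits every beam.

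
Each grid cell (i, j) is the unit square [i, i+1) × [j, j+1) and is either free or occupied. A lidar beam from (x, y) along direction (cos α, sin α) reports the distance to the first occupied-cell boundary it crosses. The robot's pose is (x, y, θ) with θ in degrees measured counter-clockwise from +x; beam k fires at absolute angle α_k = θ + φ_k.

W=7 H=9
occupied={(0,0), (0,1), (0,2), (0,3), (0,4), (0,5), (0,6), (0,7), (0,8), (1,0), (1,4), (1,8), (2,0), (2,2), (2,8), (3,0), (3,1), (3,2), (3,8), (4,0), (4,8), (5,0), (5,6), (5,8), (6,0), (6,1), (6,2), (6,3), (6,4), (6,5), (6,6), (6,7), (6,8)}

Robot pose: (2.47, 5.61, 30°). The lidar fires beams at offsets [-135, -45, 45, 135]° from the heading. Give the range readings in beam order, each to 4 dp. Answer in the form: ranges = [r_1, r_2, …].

beam 1: φ=-135°, α=255°
  d=(-0.2588,-0.9659)  start (2,5)  tX=1.8159 tY=0.6315  stride 1/|dx|=3.8637 1/|dy|=1.0353
    cross y-line → (2,4), t=0.6315
    cross y-line → (2,3), t=1.6668
    cross x-line → (1,3), t=1.8159
    cross y-line → (1,2), t=2.7021
    cross y-line → (1,1), t=3.7373
    cross y-line → (1,0), t=4.7726 (wall)
  → r_1 = 4.7726
beam 2: φ=-45°, α=345°
  d=(0.9659,-0.2588)  start (2,5)  tX=0.5487 tY=2.3569  stride 1/|dx|=1.0353 1/|dy|=3.8637
    cross x-line → (3,5), t=0.5487
    cross x-line → (4,5), t=1.5840
    cross y-line → (4,4), t=2.3569
    cross x-line → (5,4), t=2.6192
    cross x-line → (6,4), t=3.6545 (wall)
  → r_2 = 3.6545
beam 3: φ=45°, α=75°
  d=(0.2588,0.9659)  start (2,5)  tX=2.0478 tY=0.4038  stride 1/|dx|=3.8637 1/|dy|=1.0353
    cross y-line → (2,6), t=0.4038
    cross y-line → (2,7), t=1.4390
    cross x-line → (3,7), t=2.0478
    cross y-line → (3,8), t=2.4743 (wall)
  → r_3 = 2.4743
beam 4: φ=135°, α=165°
  d=(-0.9659,0.2588)  start (2,5)  tX=0.4866 tY=1.5068  stride 1/|dx|=1.0353 1/|dy|=3.8637
    cross x-line → (1,5), t=0.4866
    cross y-line → (1,6), t=1.5068
    cross x-line → (0,6), t=1.5219 (wall)
  → r_4 = 1.5219

ranges = [4.7726, 3.6545, 2.4743, 1.5219]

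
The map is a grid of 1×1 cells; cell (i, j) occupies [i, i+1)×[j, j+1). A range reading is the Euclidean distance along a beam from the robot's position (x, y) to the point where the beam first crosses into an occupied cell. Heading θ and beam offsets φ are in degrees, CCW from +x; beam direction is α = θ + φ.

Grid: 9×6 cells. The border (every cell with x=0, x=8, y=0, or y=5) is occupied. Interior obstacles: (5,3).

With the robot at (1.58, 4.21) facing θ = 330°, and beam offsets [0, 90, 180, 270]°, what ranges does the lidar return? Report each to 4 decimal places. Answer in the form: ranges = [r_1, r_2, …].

ranges = [6.4200, 0.9122, 0.6697, 1.1600]

beam 1: φ=0°, α=330°
  dir = (cos 330°, sin 330°) = (0.8660, -0.5000); from cell (1,4)
  next x-line at t=0.4850, next y-line at t=0.4200; Δt_x=1.1547, Δt_y=2.0000
    y: enter (1,3) at t=0.4200
    x: enter (2,3) at t=0.4850
    x: enter (3,3) at t=1.6397
    y: enter (3,2) at t=2.4200
    x: enter (4,2) at t=2.7944
    x: enter (5,2) at t=3.9491
    y: enter (5,1) at t=4.4200
    x: enter (6,1) at t=5.1038
    x: enter (7,1) at t=6.2585
    y: enter (7,0) at t=6.4200 ← occupied
  → r_1 = 6.4200
beam 2: φ=90°, α=60°
  dir = (cos 60°, sin 60°) = (0.5000, 0.8660); from cell (1,4)
  next x-line at t=0.8400, next y-line at t=0.9122; Δt_x=2.0000, Δt_y=1.1547
    x: enter (2,4) at t=0.8400
    y: enter (2,5) at t=0.9122 ← occupied
  → r_2 = 0.9122
beam 3: φ=180°, α=150°
  dir = (cos 150°, sin 150°) = (-0.8660, 0.5000); from cell (1,4)
  next x-line at t=0.6697, next y-line at t=1.5800; Δt_x=1.1547, Δt_y=2.0000
    x: enter (0,4) at t=0.6697 ← occupied
  → r_3 = 0.6697
beam 4: φ=270°, α=240°
  dir = (cos 240°, sin 240°) = (-0.5000, -0.8660); from cell (1,4)
  next x-line at t=1.1600, next y-line at t=0.2425; Δt_x=2.0000, Δt_y=1.1547
    y: enter (1,3) at t=0.2425
    x: enter (0,3) at t=1.1600 ← occupied
  → r_4 = 1.1600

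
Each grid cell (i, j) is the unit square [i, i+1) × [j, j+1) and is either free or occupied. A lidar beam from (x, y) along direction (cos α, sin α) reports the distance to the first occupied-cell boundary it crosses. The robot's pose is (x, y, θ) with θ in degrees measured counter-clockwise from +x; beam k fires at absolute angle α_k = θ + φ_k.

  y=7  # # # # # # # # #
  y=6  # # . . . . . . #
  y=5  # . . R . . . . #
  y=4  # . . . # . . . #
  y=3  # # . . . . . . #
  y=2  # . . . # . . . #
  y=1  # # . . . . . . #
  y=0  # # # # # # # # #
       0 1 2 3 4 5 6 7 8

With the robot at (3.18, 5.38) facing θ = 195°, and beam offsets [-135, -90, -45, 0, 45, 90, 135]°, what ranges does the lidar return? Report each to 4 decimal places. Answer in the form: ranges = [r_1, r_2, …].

beam 1: φ=-135°, α=60°
  d=(0.5000,0.8660)  start (3,5)  tX=1.6400 tY=0.7159  stride 1/|dx|=2.0000 1/|dy|=1.1547
    cross y-line → (3,6), t=0.7159
    cross x-line → (4,6), t=1.6400
    cross y-line → (4,7), t=1.8706 (wall)
  → r_1 = 1.8706
beam 2: φ=-90°, α=105°
  d=(-0.2588,0.9659)  start (3,5)  tX=0.6955 tY=0.6419  stride 1/|dx|=3.8637 1/|dy|=1.0353
    cross y-line → (3,6), t=0.6419
    cross x-line → (2,6), t=0.6955
    cross y-line → (2,7), t=1.6771 (wall)
  → r_2 = 1.6771
beam 3: φ=-45°, α=150°
  d=(-0.8660,0.5000)  start (3,5)  tX=0.2078 tY=1.2400  stride 1/|dx|=1.1547 1/|dy|=2.0000
    cross x-line → (2,5), t=0.2078
    cross y-line → (2,6), t=1.2400
    cross x-line → (1,6), t=1.3625 (wall)
  → r_3 = 1.3625
beam 4: φ=0°, α=195°
  d=(-0.9659,-0.2588)  start (3,5)  tX=0.1863 tY=1.4682  stride 1/|dx|=1.0353 1/|dy|=3.8637
    cross x-line → (2,5), t=0.1863
    cross x-line → (1,5), t=1.2216
    cross y-line → (1,4), t=1.4682
    cross x-line → (0,4), t=2.2569 (wall)
  → r_4 = 2.2569
beam 5: φ=45°, α=240°
  d=(-0.5000,-0.8660)  start (3,5)  tX=0.3600 tY=0.4388  stride 1/|dx|=2.0000 1/|dy|=1.1547
    cross x-line → (2,5), t=0.3600
    cross y-line → (2,4), t=0.4388
    cross y-line → (2,3), t=1.5935
    cross x-line → (1,3), t=2.3600 (wall)
  → r_5 = 2.3600
beam 6: φ=90°, α=285°
  d=(0.2588,-0.9659)  start (3,5)  tX=3.1682 tY=0.3934  stride 1/|dx|=3.8637 1/|dy|=1.0353
    cross y-line → (3,4), t=0.3934
    cross y-line → (3,3), t=1.4287
    cross y-line → (3,2), t=2.4640
    cross x-line → (4,2), t=3.1682 (wall)
  → r_6 = 3.1682
beam 7: φ=135°, α=330°
  d=(0.8660,-0.5000)  start (3,5)  tX=0.9469 tY=0.7600  stride 1/|dx|=1.1547 1/|dy|=2.0000
    cross y-line → (3,4), t=0.7600
    cross x-line → (4,4), t=0.9469 (wall)
  → r_7 = 0.9469

ranges = [1.8706, 1.6771, 1.3625, 2.2569, 2.3600, 3.1682, 0.9469]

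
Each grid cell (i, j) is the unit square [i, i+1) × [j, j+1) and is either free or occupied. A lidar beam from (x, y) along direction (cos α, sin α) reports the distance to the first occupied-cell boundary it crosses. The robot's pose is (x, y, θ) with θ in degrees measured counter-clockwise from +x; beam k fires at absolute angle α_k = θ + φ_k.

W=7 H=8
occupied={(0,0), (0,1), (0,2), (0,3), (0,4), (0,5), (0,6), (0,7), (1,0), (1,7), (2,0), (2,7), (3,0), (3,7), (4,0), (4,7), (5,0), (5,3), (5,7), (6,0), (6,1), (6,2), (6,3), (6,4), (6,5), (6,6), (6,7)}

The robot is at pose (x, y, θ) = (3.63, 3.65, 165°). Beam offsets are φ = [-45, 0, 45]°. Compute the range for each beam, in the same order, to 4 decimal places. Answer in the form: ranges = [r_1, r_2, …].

beam 1: φ=-45°, α=120°
  d=(-0.5000,0.8660)  start (3,3)  tX=1.2600 tY=0.4041  stride 1/|dx|=2.0000 1/|dy|=1.1547
    cross y-line → (3,4), t=0.4041
    cross x-line → (2,4), t=1.2600
    cross y-line → (2,5), t=1.5588
    cross y-line → (2,6), t=2.7135
    cross x-line → (1,6), t=3.2600
    cross y-line → (1,7), t=3.8682 (wall)
  → r_1 = 3.8682
beam 2: φ=0°, α=165°
  d=(-0.9659,0.2588)  start (3,3)  tX=0.6522 tY=1.3523  stride 1/|dx|=1.0353 1/|dy|=3.8637
    cross x-line → (2,3), t=0.6522
    cross y-line → (2,4), t=1.3523
    cross x-line → (1,4), t=1.6875
    cross x-line → (0,4), t=2.7228 (wall)
  → r_2 = 2.7228
beam 3: φ=45°, α=210°
  d=(-0.8660,-0.5000)  start (3,3)  tX=0.7275 tY=1.3000  stride 1/|dx|=1.1547 1/|dy|=2.0000
    cross x-line → (2,3), t=0.7275
    cross y-line → (2,2), t=1.3000
    cross x-line → (1,2), t=1.8822
    cross x-line → (0,2), t=3.0369 (wall)
  → r_3 = 3.0369

ranges = [3.8682, 2.7228, 3.0369]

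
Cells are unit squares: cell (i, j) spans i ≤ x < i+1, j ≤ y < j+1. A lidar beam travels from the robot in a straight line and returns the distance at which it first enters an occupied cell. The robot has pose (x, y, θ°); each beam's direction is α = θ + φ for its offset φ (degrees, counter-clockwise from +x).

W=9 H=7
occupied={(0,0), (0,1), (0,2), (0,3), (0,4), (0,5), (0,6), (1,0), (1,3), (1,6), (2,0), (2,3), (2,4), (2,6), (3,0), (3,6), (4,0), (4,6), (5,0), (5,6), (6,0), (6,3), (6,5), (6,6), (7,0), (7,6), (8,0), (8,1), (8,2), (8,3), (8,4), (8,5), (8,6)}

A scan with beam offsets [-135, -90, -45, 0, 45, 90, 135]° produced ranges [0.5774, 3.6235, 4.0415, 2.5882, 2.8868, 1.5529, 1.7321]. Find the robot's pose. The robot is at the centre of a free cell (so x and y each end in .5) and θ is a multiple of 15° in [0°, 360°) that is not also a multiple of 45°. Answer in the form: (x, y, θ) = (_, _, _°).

(x, y, θ) = (3.5, 4.5, 345°)

Candidates: 30 free-cell centres × 16 headings = 480 poses. Raycast each; keep the one whose scan matches to 4 dp.
  (3.5, 3.5, 120°): beam 1 = 4.6587 ≠ 0.5774 ✗
  (5.5, 5.5, 165°): beam 2 = 0.5176 ≠ 3.6235 ✗
  (4.5, 4.5, 30°): beam 1 = 3.6235 ≠ 0.5774 ✗
  …
  (3.5, 4.5, 345°): r_1=0.5774, r_2=3.6235, r_3=4.0415, r_4=2.5882, r_5=2.8868, r_6=1.5529, r_7=1.7321 — all match ✓
Only this pose fits every beam.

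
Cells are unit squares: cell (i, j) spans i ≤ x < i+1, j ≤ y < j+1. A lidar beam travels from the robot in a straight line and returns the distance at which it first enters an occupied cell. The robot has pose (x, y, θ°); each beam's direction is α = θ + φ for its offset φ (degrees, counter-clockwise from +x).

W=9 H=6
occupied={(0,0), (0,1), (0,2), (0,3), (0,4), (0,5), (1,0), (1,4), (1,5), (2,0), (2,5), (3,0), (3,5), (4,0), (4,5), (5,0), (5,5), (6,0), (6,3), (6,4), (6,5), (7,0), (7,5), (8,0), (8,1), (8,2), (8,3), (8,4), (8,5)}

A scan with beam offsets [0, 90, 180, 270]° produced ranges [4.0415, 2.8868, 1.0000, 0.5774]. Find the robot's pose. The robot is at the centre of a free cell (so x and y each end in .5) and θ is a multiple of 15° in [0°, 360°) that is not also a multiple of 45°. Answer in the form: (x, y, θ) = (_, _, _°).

The pose lattice has 25·16 = 400 candidates. Test each by forward raycasting.
  (6.5, 1.5, 210°): beam 1 = 1.0000 ≠ 4.0415 ✗
  (3.5, 4.5, 165°): beam 1 = 1.5529 ≠ 4.0415 ✗
  (4.5, 2.5, 120°): beam 1 = 2.8868 ≠ 4.0415 ✗
  (1.5, 3.5, 210°): beam 1 = 0.5774 ≠ 4.0415 ✗
  (1.5, 1.5, 60°): beam 2 = 0.5774 ≠ 2.8868 ✗
  …
  (2.5, 1.5, 30°): r_1=4.0415, r_2=2.8868, r_3=1.0000, r_4=0.5774 — all match ✓
Only this pose fits every beam.

(x, y, θ) = (2.5, 1.5, 30°)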